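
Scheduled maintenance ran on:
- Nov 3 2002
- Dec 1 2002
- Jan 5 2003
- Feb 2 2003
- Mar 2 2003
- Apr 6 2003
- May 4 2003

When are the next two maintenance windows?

Jun 1 2003, Jul 6 2003

Gaps: 28, 35, 28, 28, 35, 28 days — a mix of 28 and 35. Every date is a Sunday.
Each is the 1st Sunday of its month.
June 2003 — 1st Sunday is Jun 1 2003.
1st Sunday of July 2003: Jul 6 2003.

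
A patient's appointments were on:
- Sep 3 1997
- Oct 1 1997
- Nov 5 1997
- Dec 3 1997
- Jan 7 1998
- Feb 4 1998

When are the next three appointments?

Gaps: 28, 35, 28, 35, 28 days — a mix of 28 and 35. Every date is a Wednesday.
Each is the 1st Wednesday of its month.
March 1998 — 1st Wednesday is Mar 4 1998.
April 1998 — 1st Wednesday is Apr 1 1998.
1st Wednesday of May 1998: May 6 1998.

Mar 4 1998, Apr 1 1998, May 6 1998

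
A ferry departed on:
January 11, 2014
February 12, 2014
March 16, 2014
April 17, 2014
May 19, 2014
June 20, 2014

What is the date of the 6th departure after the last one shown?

December 29, 2014

Gaps between consecutive events: 32, 32, 32, 32, 32 days — a constant 32-day interval.
June 20, 2014 + 32 days = July 22, 2014.
July 22, 2014 + 32 days = August 23, 2014.
August 23, 2014 + 32 days = September 24, 2014.
September 24, 2014 + 32 days = October 26, 2014.
October 26, 2014 + 32 days = November 27, 2014.
November 27, 2014 + 32 days = December 29, 2014.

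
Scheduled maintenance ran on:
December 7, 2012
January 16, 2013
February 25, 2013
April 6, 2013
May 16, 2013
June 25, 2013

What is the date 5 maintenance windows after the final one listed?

January 11, 2014

The spacing is 40, 40, 40, 40, 40 days — always 40 days.
June 25, 2013 + 40 days = August 4, 2013.
August 4, 2013 + 40 days = September 13, 2013.
September 13, 2013 + 40 days = October 23, 2013.
October 23, 2013 + 40 days = December 2, 2013.
December 2, 2013 + 40 days = January 11, 2014.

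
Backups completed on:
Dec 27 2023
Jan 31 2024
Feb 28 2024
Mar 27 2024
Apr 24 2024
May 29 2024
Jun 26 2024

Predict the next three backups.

Jul 31 2024, Aug 28 2024, Sep 25 2024

These are Wednesdays with 35, 28, 28, 28, 35, 28-day gaps.
Each is the final Wednesday of its month — Jan 31 2024 is past the 28th, so '4th Wednesday' doesn't fit.
Last Wednesday of July 2024: Jul 31 2024.
Last Wednesday of August 2024: Aug 28 2024.
Last Wednesday of September 2024: Sep 25 2024.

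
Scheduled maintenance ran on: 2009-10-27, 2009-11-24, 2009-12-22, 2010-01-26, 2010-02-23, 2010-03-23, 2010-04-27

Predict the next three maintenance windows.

2010-05-25, 2010-06-22, 2010-07-27

These are Tuesdays at 28- or 35-day spacing (28, 28, 35, 28, 28, 35).
The pattern: 4th Tuesday of the month.
May 2010 — 4th Tuesday is 2010-05-25.
4th Tuesday of June 2010: 2010-06-22.
July 2010 — 4th Tuesday is 2010-07-27.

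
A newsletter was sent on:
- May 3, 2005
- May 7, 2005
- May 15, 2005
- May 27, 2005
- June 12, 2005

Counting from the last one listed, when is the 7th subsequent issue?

January 22, 2006

Gaps: 4, 8, 12, 16 days — each gap is 4 larger than the previous one.
Next gap: 20 days. June 12, 2005 + 20 days = July 2, 2005.
Next gap: 24 days. July 2, 2005 + 24 days = July 26, 2005.
Next gap: 28 days. July 26, 2005 + 28 days = August 23, 2005.
Next gap: 32 days. August 23, 2005 + 32 days = September 24, 2005.
Next gap: 36 days. September 24, 2005 + 36 days = October 30, 2005.
Next gap: 40 days. October 30, 2005 + 40 days = December 9, 2005.
Next gap: 44 days. December 9, 2005 + 44 days = January 22, 2006.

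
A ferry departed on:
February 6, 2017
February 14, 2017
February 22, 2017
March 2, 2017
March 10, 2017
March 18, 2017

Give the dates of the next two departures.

March 26, 2017; April 3, 2017

The spacing is 8, 8, 8, 8, 8 days — always 8 days.
March 18, 2017 + 8 days = March 26, 2017.
March 26, 2017 + 8 days = April 3, 2017.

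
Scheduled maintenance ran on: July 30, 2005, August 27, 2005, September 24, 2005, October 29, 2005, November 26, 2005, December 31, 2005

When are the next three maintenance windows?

These are Saturdays with 28, 28, 35, 28, 35-day gaps.
Each is the final Saturday of its month — July 30, 2005 is past the 28th, so '4th Saturday' doesn't fit.
Last Saturday of January 2006: January 28, 2006.
Last Saturday of February 2006: February 25, 2006.
March 2006 ends with Saturday March 25, 2006.

January 28, 2006; February 25, 2006; March 25, 2006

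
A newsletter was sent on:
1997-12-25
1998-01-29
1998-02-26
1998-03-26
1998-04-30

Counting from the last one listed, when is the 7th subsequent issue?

1998-11-26

These are Thursdays with 35, 28, 28, 35-day gaps.
Each is the final Thursday of its month — 1998-01-29 is past the 28th, so '4th Thursday' doesn't fit.
May 1998 ends with Thursday 1998-05-28.
June 1998 ends with Thursday 1998-06-25.
July 1998 ends with Thursday 1998-07-30.
August 1998 ends with Thursday 1998-08-27.
September 1998 ends with Thursday 1998-09-24.
October 1998 ends with Thursday 1998-10-29.
Last Thursday of November 1998: 1998-11-26.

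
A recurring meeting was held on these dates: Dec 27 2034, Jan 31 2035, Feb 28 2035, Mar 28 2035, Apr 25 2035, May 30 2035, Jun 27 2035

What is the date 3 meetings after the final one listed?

All Wednesdays; the gaps (35, 28, 28, 28, 35, 28) vary with month length.
This is the last Wednesday of each month.
Last Wednesday of July 2035: Jul 25 2035.
Last Wednesday of August 2035: Aug 29 2035.
Last Wednesday of September 2035: Sep 26 2035.

Sep 26 2035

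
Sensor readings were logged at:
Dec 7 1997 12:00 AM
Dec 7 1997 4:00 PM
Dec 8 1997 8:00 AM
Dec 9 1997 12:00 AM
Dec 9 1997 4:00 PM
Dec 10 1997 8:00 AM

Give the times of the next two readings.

Gaps: 16, 16, 16, 16, 16 hours — each event is 16 hours after the previous one.
Dec 10 1997 8:00 AM + 16 h = Dec 11 1997 12:00 AM.
Dec 11 1997 12:00 AM + 16 h = Dec 11 1997 4:00 PM.

Dec 11 1997 12:00 AM, Dec 11 1997 4:00 PM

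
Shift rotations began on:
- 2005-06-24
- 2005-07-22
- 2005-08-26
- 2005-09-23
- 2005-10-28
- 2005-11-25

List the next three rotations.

These are Fridays at 28- or 35-day spacing (28, 35, 28, 35, 28).
The pattern: 4th Friday of the month.
December 2005 — 4th Friday is 2005-12-23.
January 2006 — 4th Friday is 2006-01-27.
February 2006 — 4th Friday is 2006-02-24.

2005-12-23, 2006-01-27, 2006-02-24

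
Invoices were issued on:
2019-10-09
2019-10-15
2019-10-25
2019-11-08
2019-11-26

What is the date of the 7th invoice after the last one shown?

Gaps: 6, 10, 14, 18 days — each gap is 4 larger than the previous one.
Next gap: 22 days. 2019-11-26 + 22 days = 2019-12-18.
Next gap: 26 days. 2019-12-18 + 26 days = 2020-01-13.
Next gap: 30 days. 2020-01-13 + 30 days = 2020-02-12.
Next gap: 34 days. 2020-02-12 + 34 days = 2020-03-17.
Next gap: 38 days. 2020-03-17 + 38 days = 2020-04-24.
Next gap: 42 days. 2020-04-24 + 42 days = 2020-06-05.
Next gap: 46 days. 2020-06-05 + 46 days = 2020-07-21.

2020-07-21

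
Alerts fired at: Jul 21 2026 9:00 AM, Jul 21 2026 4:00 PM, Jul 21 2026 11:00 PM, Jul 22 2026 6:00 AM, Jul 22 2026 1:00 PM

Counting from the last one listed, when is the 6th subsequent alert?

Jul 24 2026 7:00 AM

Gaps: 7, 7, 7, 7 hours — each event is 7 hours after the previous one.
Jul 22 2026 1:00 PM + 7 h = Jul 22 2026 8:00 PM.
Jul 22 2026 8:00 PM + 7 h = Jul 23 2026 3:00 AM.
Jul 23 2026 3:00 AM + 7 h = Jul 23 2026 10:00 AM.
Jul 23 2026 10:00 AM + 7 h = Jul 23 2026 5:00 PM.
Jul 23 2026 5:00 PM + 7 h = Jul 24 2026 12:00 AM.
Jul 24 2026 12:00 AM + 7 h = Jul 24 2026 7:00 AM.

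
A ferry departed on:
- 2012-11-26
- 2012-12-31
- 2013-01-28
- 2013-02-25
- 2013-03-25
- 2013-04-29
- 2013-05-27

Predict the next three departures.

All Mondays; the gaps (35, 28, 28, 28, 35, 28) vary with month length.
This is the last Monday of each month.
Last Monday of June 2013: 2013-06-24.
July 2013 ends with Monday 2013-07-29.
August 2013 ends with Monday 2013-08-26.

2013-06-24, 2013-07-29, 2013-08-26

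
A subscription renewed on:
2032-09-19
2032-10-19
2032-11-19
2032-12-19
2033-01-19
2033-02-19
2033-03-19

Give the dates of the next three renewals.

Each date is the 19th; the gaps (30, 31, 30, 31, 31, 28) track the month lengths.
The rule is the 19th of each month.
Next: April 2033 → 2033-04-19.
Next: May 2033 → 2033-05-19.
June 2033: 2033-06-19.

2033-04-19, 2033-05-19, 2033-06-19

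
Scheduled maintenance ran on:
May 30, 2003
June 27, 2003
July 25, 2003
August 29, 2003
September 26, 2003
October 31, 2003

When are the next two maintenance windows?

These are Fridays with 28, 28, 35, 28, 35-day gaps.
Each is the final Friday of its month — May 30, 2003 is past the 28th, so '4th Friday' doesn't fit.
Last Friday of November 2003: November 28, 2003.
Last Friday of December 2003: December 26, 2003.

November 28, 2003; December 26, 2003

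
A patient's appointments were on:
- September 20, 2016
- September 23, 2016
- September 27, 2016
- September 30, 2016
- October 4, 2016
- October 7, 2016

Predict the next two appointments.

October 11, 2016; October 14, 2016

The gap pattern 3, 4, 3, 4, 3 repeats every 2 events.
These are the Tuesdays and Fridays of each week.
Next Tuesday: October 11, 2016.
The following Friday is October 14, 2016.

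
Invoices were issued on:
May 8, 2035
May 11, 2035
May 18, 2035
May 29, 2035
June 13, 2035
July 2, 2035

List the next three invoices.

July 25, 2035; August 21, 2035; September 21, 2035

The spacing grows by 4 each time: 3, 7, 11, 15, 19 days.
Next gap: 23 days. July 2, 2035 + 23 days = July 25, 2035.
Next gap: 27 days. July 25, 2035 + 27 days = August 21, 2035.
Next gap: 31 days. August 21, 2035 + 31 days = September 21, 2035.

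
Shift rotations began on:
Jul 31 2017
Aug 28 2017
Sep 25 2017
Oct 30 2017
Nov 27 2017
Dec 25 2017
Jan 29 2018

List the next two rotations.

Feb 26 2018, Mar 26 2018

These are Mondays with 28, 28, 35, 28, 28, 35-day gaps.
Each is the final Monday of its month — Jul 31 2017 is past the 28th, so '4th Monday' doesn't fit.
Last Monday of February 2018: Feb 26 2018.
Last Monday of March 2018: Mar 26 2018.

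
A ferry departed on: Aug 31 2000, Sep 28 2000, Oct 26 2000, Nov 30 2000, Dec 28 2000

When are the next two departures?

These are Thursdays with 28, 28, 35, 28-day gaps.
Each is the final Thursday of its month — Aug 31 2000 is past the 28th, so '4th Thursday' doesn't fit.
January 2001 ends with Thursday Jan 25 2001.
Last Thursday of February 2001: Feb 22 2001.

Jan 25 2001, Feb 22 2001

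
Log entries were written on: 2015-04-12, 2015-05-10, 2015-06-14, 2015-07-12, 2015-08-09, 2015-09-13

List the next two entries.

Gaps: 28, 35, 28, 28, 35 days — a mix of 28 and 35. Every date is a Sunday.
Each is the 2nd Sunday of its month.
2nd Sunday of October 2015: 2015-10-11.
November 2015 — 2nd Sunday is 2015-11-08.

2015-10-11, 2015-11-08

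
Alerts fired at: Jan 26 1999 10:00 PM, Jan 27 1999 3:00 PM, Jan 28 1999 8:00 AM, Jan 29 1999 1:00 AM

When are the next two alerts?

Jan 29 1999 6:00 PM, Jan 30 1999 11:00 AM

Gaps: 17, 17, 17 hours — each event is 17 hours after the previous one.
Jan 29 1999 1:00 AM + 17 h = Jan 29 1999 6:00 PM.
Jan 29 1999 6:00 PM + 17 h = Jan 30 1999 11:00 AM.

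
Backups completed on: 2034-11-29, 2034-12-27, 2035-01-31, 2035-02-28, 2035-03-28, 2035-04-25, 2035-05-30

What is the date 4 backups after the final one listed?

Every date is a Wednesday; gaps 28, 35, 28, 28, 28, 35 days.
Each is the last Wednesday of its month (at least one falls on the 29th or later, ruling out '4th Wednesday').
June 2035 ends with Wednesday 2035-06-27.
July 2035 ends with Wednesday 2035-07-25.
August 2035 ends with Wednesday 2035-08-29.
Last Wednesday of September 2035: 2035-09-26.

2035-09-26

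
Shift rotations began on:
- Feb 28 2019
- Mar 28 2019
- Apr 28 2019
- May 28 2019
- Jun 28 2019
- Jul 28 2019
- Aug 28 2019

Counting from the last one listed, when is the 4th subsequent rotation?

Dec 28 2019

Gaps: 28, 31, 30, 31, 30, 31 days — not constant. Every event is on the 28th of the month.
Pattern: the 28th of each month.
Next: September 2019 → Sep 28 2019.
Next: October 2019 → Oct 28 2019.
Next: November 2019 → Nov 28 2019.
Next: December 2019 → Dec 28 2019.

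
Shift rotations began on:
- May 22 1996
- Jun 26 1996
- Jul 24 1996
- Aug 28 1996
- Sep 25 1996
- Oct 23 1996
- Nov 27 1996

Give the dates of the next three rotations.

These are Wednesdays at 28- or 35-day spacing (35, 28, 35, 28, 28, 35).
The pattern: 4th Wednesday of the month.
December 1996 — 4th Wednesday is Dec 25 1996.
4th Wednesday of January 1997: Jan 22 1997.
February 1997 — 4th Wednesday is Feb 26 1997.

Dec 25 1996, Jan 22 1997, Feb 26 1997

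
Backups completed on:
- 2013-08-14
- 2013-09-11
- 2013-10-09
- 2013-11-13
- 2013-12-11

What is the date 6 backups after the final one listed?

All dates are Wednesdays, 28, 28, 35, 28 days apart.
Specifically, the 2nd Wednesday of each month.
2nd Wednesday of January 2014: 2014-01-08.
February 2014 — 2nd Wednesday is 2014-02-12.
March 2014 — 2nd Wednesday is 2014-03-12.
April 2014 — 2nd Wednesday is 2014-04-09.
May 2014 — 2nd Wednesday is 2014-05-14.
June 2014 — 2nd Wednesday is 2014-06-11.

2014-06-11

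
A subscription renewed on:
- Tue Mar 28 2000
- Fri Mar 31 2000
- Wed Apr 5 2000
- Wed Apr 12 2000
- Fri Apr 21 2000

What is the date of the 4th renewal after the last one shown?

Intervals are 3, 5, 7, 9 days — an arithmetic progression with common difference 2.
Next gap: 11 days. Fri Apr 21 2000 + 11 days = Tue May 2 2000.
Next gap: 13 days. Tue May 2 2000 + 13 days = Mon May 15 2000.
Next gap: 15 days. Mon May 15 2000 + 15 days = Tue May 30 2000.
Next gap: 17 days. Tue May 30 2000 + 17 days = Fri Jun 16 2000.

Fri Jun 16 2000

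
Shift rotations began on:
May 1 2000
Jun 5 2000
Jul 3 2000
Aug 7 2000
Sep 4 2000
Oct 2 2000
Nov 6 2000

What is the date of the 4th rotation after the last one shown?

Mar 5 2001

These are Mondays at 28- or 35-day spacing (35, 28, 35, 28, 28, 35).
The pattern: 1st Monday of the month.
1st Monday of December 2000: Dec 4 2000.
January 2001 — 1st Monday is Jan 1 2001.
February 2001 — 1st Monday is Feb 5 2001.
1st Monday of March 2001: Mar 5 2001.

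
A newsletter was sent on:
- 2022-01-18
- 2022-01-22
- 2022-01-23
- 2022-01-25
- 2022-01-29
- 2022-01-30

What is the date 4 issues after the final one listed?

2022-02-08

Gaps: 4, 1, 2, 4, 1 days — not constant, but cyclic with period 3.
The events fall on every Tuesday, Saturday and Sunday.
The following Tuesday is 2022-02-01.
The following Saturday is 2022-02-05.
Next Sunday: 2022-02-06.
Next Tuesday: 2022-02-08.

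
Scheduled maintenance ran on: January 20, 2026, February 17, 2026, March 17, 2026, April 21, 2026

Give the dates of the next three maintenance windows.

Gaps: 28, 28, 35 days — a mix of 28 and 35. Every date is a Tuesday.
Each is the 3rd Tuesday of its month.
3rd Tuesday of May 2026: May 19, 2026.
3rd Tuesday of June 2026: June 16, 2026.
3rd Tuesday of July 2026: July 21, 2026.

May 19, 2026; June 16, 2026; July 21, 2026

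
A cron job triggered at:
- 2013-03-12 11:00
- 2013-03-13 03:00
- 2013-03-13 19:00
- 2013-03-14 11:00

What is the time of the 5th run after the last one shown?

Spacing: 16, 16, 16 h — constant 16 h.
2013-03-14 11:00 + 16 h = 2013-03-15 03:00.
2013-03-15 03:00 + 16 h = 2013-03-15 19:00.
2013-03-15 19:00 + 16 h = 2013-03-16 11:00.
2013-03-16 11:00 + 16 h = 2013-03-17 03:00.
2013-03-17 03:00 + 16 h = 2013-03-17 19:00.

2013-03-17 19:00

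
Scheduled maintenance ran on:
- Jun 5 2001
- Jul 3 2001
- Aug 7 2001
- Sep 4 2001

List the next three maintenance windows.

These are Tuesdays at 28- or 35-day spacing (28, 35, 28).
The pattern: 1st Tuesday of the month.
1st Tuesday of October 2001: Oct 2 2001.
1st Tuesday of November 2001: Nov 6 2001.
December 2001 — 1st Tuesday is Dec 4 2001.

Oct 2 2001, Nov 6 2001, Dec 4 2001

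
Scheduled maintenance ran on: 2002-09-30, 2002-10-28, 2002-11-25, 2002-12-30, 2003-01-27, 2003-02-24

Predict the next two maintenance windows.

2003-03-31, 2003-04-28

Every date is a Monday; gaps 28, 28, 35, 28, 28 days.
Each is the last Monday of its month (at least one falls on the 29th or later, ruling out '4th Monday').
March 2003 ends with Monday 2003-03-31.
Last Monday of April 2003: 2003-04-28.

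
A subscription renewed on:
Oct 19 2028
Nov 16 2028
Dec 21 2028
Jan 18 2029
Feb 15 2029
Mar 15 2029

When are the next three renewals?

Gaps: 28, 35, 28, 28, 28 days — a mix of 28 and 35. Every date is a Thursday.
Each is the 3rd Thursday of its month.
3rd Thursday of April 2029: Apr 19 2029.
May 2029 — 3rd Thursday is May 17 2029.
3rd Thursday of June 2029: Jun 21 2029.

Apr 19 2029, May 17 2029, Jun 21 2029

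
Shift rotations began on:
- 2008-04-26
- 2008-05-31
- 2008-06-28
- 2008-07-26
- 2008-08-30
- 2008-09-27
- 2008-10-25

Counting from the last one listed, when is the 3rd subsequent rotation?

These are Saturdays with 35, 28, 28, 35, 28, 28-day gaps.
Each is the final Saturday of its month — 2008-05-31 is past the 28th, so '4th Saturday' doesn't fit.
November 2008 ends with Saturday 2008-11-29.
December 2008 ends with Saturday 2008-12-27.
January 2009 ends with Saturday 2009-01-31.

2009-01-31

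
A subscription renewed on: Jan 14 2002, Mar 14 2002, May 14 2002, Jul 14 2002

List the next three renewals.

The day-of-month is always 14 (59, 61, 61 days between events).
So this recurs on the 14th of every 2 months.
September 2002: Sep 14 2002.
Next: November 2002 → Nov 14 2002.
January 2003: Jan 14 2003.

Sep 14 2002, Nov 14 2002, Jan 14 2003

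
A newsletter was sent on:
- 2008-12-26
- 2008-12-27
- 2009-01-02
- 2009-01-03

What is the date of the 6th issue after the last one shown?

2009-01-24

Gaps: 1, 6, 1 days — not constant, but cyclic with period 2.
The events fall on every Friday and Saturday.
The following Friday is 2009-01-09.
The following Saturday is 2009-01-10.
The following Friday is 2009-01-16.
The following Saturday is 2009-01-17.
Next Friday: 2009-01-23.
The following Saturday is 2009-01-24.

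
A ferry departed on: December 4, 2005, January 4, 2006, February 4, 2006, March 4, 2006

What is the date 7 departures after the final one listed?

October 4, 2006

The day-of-month is always 4 (31, 31, 28 days between events).
So this recurs on the 4th of each month.
April 2006: April 4, 2006.
Next: May 2006 → May 4, 2006.
Next: June 2006 → June 4, 2006.
Next: July 2006 → July 4, 2006.
August 2006: August 4, 2006.
Next: September 2006 → September 4, 2006.
Next: October 2006 → October 4, 2006.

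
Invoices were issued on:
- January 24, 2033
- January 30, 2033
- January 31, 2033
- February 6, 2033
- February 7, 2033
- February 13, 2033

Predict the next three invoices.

February 14, 2033; February 20, 2033; February 21, 2033

Every event lands on a Monday or Sunday (gaps cycle 6, 1, 6, 1, 6).
So the schedule is: every Monday and Sunday.
Next Monday: February 14, 2033.
The following Sunday is February 20, 2033.
The following Monday is February 21, 2033.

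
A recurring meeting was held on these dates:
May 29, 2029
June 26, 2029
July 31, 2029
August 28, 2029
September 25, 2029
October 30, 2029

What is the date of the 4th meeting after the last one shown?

February 26, 2030

These are Tuesdays with 28, 35, 28, 28, 35-day gaps.
Each is the final Tuesday of its month — May 29, 2029 is past the 28th, so '4th Tuesday' doesn't fit.
Last Tuesday of November 2029: November 27, 2029.
Last Tuesday of December 2029: December 25, 2029.
January 2030 ends with Tuesday January 29, 2030.
Last Tuesday of February 2030: February 26, 2030.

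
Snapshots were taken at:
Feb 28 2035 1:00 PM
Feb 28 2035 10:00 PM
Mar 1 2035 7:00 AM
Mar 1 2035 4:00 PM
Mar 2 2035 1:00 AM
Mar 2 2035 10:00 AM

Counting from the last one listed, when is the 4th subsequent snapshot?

Mar 3 2035 10:00 PM

Gaps: 9, 9, 9, 9, 9 hours — each event is 9 hours after the previous one.
Mar 2 2035 10:00 AM + 9 h = Mar 2 2035 7:00 PM.
Mar 2 2035 7:00 PM + 9 h = Mar 3 2035 4:00 AM.
Mar 3 2035 4:00 AM + 9 h = Mar 3 2035 1:00 PM.
Mar 3 2035 1:00 PM + 9 h = Mar 3 2035 10:00 PM.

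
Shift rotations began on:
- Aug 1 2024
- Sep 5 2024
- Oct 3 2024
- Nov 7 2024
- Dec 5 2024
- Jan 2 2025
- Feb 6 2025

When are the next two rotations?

These are Thursdays at 28- or 35-day spacing (35, 28, 35, 28, 28, 35).
The pattern: 1st Thursday of the month.
1st Thursday of March 2025: Mar 6 2025.
April 2025 — 1st Thursday is Apr 3 2025.

Mar 6 2025, Apr 3 2025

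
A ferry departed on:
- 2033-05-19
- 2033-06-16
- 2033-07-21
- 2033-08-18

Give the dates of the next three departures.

2033-09-15, 2033-10-20, 2033-11-17

All dates are Thursdays, 28, 35, 28 days apart.
Specifically, the 3rd Thursday of each month.
3rd Thursday of September 2033: 2033-09-15.
October 2033 — 3rd Thursday is 2033-10-20.
November 2033 — 3rd Thursday is 2033-11-17.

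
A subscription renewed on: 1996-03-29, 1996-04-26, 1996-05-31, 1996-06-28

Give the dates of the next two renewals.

Every date is a Friday; gaps 28, 35, 28 days.
Each is the last Friday of its month (at least one falls on the 29th or later, ruling out '4th Friday').
Last Friday of July 1996: 1996-07-26.
August 1996 ends with Friday 1996-08-30.

1996-07-26, 1996-08-30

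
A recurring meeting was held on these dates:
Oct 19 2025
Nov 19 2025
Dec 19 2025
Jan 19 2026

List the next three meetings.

Each date is the 19th; the gaps (31, 30, 31) track the month lengths.
The rule is the 19th of each month.
Next: February 2026 → Feb 19 2026.
Next: March 2026 → Mar 19 2026.
April 2026: Apr 19 2026.

Feb 19 2026, Mar 19 2026, Apr 19 2026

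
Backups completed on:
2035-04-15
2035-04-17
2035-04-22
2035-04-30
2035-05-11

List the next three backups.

Intervals are 2, 5, 8, 11 days — an arithmetic progression with common difference 3.
Next gap: 14 days. 2035-05-11 + 14 days = 2035-05-25.
Next gap: 17 days. 2035-05-25 + 17 days = 2035-06-11.
Next gap: 20 days. 2035-06-11 + 20 days = 2035-07-01.

2035-05-25, 2035-06-11, 2035-07-01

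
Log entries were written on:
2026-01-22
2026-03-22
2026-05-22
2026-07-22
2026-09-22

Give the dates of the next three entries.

The day-of-month is always 22 (59, 61, 61, 62 days between events).
So this recurs on the 22nd of every 2 months.
Next: November 2026 → 2026-11-22.
Next: January 2027 → 2027-01-22.
March 2027: 2027-03-22.

2026-11-22, 2027-01-22, 2027-03-22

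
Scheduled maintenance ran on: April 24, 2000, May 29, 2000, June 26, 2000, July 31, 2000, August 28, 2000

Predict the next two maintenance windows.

September 25, 2000; October 30, 2000

Every date is a Monday; gaps 35, 28, 35, 28 days.
Each is the last Monday of its month (at least one falls on the 29th or later, ruling out '4th Monday').
Last Monday of September 2000: September 25, 2000.
October 2000 ends with Monday October 30, 2000.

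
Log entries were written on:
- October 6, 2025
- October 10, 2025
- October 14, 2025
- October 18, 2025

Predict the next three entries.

October 22, 2025; October 26, 2025; October 30, 2025

The spacing is 4, 4, 4 days — always 4 days.
October 18, 2025 + 4 days = October 22, 2025.
October 22, 2025 + 4 days = October 26, 2025.
October 26, 2025 + 4 days = October 30, 2025.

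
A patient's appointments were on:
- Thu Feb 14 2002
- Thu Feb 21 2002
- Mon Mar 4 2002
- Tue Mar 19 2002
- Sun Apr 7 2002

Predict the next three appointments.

Tue Apr 30 2002, Mon May 27 2002, Thu Jun 27 2002

Gaps: 7, 11, 15, 19 days — each gap is 4 larger than the previous one.
Next gap: 23 days. Sun Apr 7 2002 + 23 days = Tue Apr 30 2002.
Next gap: 27 days. Tue Apr 30 2002 + 27 days = Mon May 27 2002.
Next gap: 31 days. Mon May 27 2002 + 31 days = Thu Jun 27 2002.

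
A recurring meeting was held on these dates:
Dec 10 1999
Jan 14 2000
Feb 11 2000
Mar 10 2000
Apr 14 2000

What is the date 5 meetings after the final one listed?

Gaps: 35, 28, 28, 35 days — a mix of 28 and 35. Every date is a Friday.
Each is the 2nd Friday of its month.
2nd Friday of May 2000: May 12 2000.
June 2000 — 2nd Friday is Jun 9 2000.
July 2000 — 2nd Friday is Jul 14 2000.
August 2000 — 2nd Friday is Aug 11 2000.
2nd Friday of September 2000: Sep 8 2000.

Sep 8 2000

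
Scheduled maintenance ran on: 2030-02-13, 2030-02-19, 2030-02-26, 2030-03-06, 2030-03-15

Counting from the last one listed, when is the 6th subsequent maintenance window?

2030-05-29

The spacing grows by 1 each time: 6, 7, 8, 9 days.
Next gap: 10 days. 2030-03-15 + 10 days = 2030-03-25.
Next gap: 11 days. 2030-03-25 + 11 days = 2030-04-05.
Next gap: 12 days. 2030-04-05 + 12 days = 2030-04-17.
Next gap: 13 days. 2030-04-17 + 13 days = 2030-04-30.
Next gap: 14 days. 2030-04-30 + 14 days = 2030-05-14.
Next gap: 15 days. 2030-05-14 + 15 days = 2030-05-29.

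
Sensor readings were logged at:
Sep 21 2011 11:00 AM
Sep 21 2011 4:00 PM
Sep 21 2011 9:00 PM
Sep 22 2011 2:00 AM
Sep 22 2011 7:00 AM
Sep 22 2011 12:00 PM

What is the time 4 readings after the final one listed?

Sep 23 2011 8:00 AM

Gaps: 5, 5, 5, 5, 5 hours — each event is 5 hours after the previous one.
Sep 22 2011 12:00 PM + 5 h = Sep 22 2011 5:00 PM.
Sep 22 2011 5:00 PM + 5 h = Sep 22 2011 10:00 PM.
Sep 22 2011 10:00 PM + 5 h = Sep 23 2011 3:00 AM.
Sep 23 2011 3:00 AM + 5 h = Sep 23 2011 8:00 AM.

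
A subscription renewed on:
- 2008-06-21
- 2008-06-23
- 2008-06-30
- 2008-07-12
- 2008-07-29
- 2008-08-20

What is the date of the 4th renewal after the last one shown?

2009-01-05

Gaps: 2, 7, 12, 17, 22 days — each gap is 5 larger than the previous one.
Next gap: 27 days. 2008-08-20 + 27 days = 2008-09-16.
Next gap: 32 days. 2008-09-16 + 32 days = 2008-10-18.
Next gap: 37 days. 2008-10-18 + 37 days = 2008-11-24.
Next gap: 42 days. 2008-11-24 + 42 days = 2009-01-05.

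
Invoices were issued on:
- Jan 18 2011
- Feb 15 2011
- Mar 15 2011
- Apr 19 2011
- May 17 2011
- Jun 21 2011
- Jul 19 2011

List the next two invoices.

All dates are Tuesdays, 28, 28, 35, 28, 35, 28 days apart.
Specifically, the 3rd Tuesday of each month.
3rd Tuesday of August 2011: Aug 16 2011.
September 2011 — 3rd Tuesday is Sep 20 2011.

Aug 16 2011, Sep 20 2011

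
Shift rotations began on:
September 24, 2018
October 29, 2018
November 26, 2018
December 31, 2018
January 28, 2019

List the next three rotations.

February 25, 2019; March 25, 2019; April 29, 2019

All Mondays; the gaps (35, 28, 35, 28) vary with month length.
This is the last Monday of each month.
Last Monday of February 2019: February 25, 2019.
Last Monday of March 2019: March 25, 2019.
Last Monday of April 2019: April 29, 2019.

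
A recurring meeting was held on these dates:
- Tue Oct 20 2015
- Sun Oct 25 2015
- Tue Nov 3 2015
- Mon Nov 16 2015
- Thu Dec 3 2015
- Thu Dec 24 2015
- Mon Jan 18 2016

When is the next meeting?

Tue Feb 16 2016

Gaps: 5, 9, 13, 17, 21, 25 days — each gap is 4 larger than the previous one.
Next gap: 29 days. Mon Jan 18 2016 + 29 days = Tue Feb 16 2016.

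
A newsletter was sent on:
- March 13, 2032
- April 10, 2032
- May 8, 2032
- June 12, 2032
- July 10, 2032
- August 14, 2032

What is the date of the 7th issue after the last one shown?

March 12, 2033

Gaps: 28, 28, 35, 28, 35 days — a mix of 28 and 35. Every date is a Saturday.
Each is the 2nd Saturday of its month.
2nd Saturday of September 2032: September 11, 2032.
2nd Saturday of October 2032: October 9, 2032.
2nd Saturday of November 2032: November 13, 2032.
2nd Saturday of December 2032: December 11, 2032.
2nd Saturday of January 2033: January 8, 2033.
February 2033 — 2nd Saturday is February 12, 2033.
March 2033 — 2nd Saturday is March 12, 2033.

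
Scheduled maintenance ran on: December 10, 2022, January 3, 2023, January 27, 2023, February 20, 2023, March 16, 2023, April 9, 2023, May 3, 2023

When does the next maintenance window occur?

May 27, 2023

Gaps between consecutive events: 24, 24, 24, 24, 24, 24 days — a constant 24-day interval.
May 3, 2023 + 24 days = May 27, 2023.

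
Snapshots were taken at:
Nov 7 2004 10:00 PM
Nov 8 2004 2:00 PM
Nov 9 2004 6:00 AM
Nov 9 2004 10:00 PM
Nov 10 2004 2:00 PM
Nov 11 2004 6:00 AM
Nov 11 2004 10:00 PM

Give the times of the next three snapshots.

Nov 12 2004 2:00 PM, Nov 13 2004 6:00 AM, Nov 13 2004 10:00 PM

The interval is a steady 16 hours (16, 16, 16, 16, 16, 16).
Nov 11 2004 10:00 PM + 16 h = Nov 12 2004 2:00 PM.
Nov 12 2004 2:00 PM + 16 h = Nov 13 2004 6:00 AM.
Nov 13 2004 6:00 AM + 16 h = Nov 13 2004 10:00 PM.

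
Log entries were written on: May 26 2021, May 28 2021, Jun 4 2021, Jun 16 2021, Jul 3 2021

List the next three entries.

Jul 25 2021, Aug 21 2021, Sep 22 2021

Intervals are 2, 7, 12, 17 days — an arithmetic progression with common difference 5.
Next gap: 22 days. Jul 3 2021 + 22 days = Jul 25 2021.
Next gap: 27 days. Jul 25 2021 + 27 days = Aug 21 2021.
Next gap: 32 days. Aug 21 2021 + 32 days = Sep 22 2021.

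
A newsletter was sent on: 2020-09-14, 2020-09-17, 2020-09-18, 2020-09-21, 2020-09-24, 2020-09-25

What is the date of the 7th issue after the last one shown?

Every event lands on a Monday or Thursday or Friday (gaps cycle 3, 1, 3, 3, 1).
So the schedule is: every Monday, Thursday and Friday.
Next Monday: 2020-09-28.
Next Thursday: 2020-10-01.
Next Friday: 2020-10-02.
The following Monday is 2020-10-05.
The following Thursday is 2020-10-08.
The following Friday is 2020-10-09.
Next Monday: 2020-10-12.

2020-10-12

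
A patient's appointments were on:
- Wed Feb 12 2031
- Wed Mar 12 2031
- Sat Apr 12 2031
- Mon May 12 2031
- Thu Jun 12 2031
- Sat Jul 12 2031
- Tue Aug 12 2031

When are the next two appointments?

Fri Sep 12 2031, Sun Oct 12 2031

The day-of-month is always 12 (28, 31, 30, 31, 30, 31 days between events).
So this recurs on the 12th of each month.
September 2031: Fri Sep 12 2031.
Next: October 2031 → Sun Oct 12 2031.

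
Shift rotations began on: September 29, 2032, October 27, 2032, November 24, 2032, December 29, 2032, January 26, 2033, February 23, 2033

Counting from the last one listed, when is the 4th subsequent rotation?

June 29, 2033

These are Wednesdays with 28, 28, 35, 28, 28-day gaps.
Each is the final Wednesday of its month — September 29, 2032 is past the 28th, so '4th Wednesday' doesn't fit.
March 2033 ends with Wednesday March 30, 2033.
April 2033 ends with Wednesday April 27, 2033.
Last Wednesday of May 2033: May 25, 2033.
June 2033 ends with Wednesday June 29, 2033.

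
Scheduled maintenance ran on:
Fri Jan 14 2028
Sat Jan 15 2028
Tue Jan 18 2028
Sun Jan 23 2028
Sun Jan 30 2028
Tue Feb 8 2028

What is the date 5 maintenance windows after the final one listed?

Intervals are 1, 3, 5, 7, 9 days — an arithmetic progression with common difference 2.
Next gap: 11 days. Tue Feb 8 2028 + 11 days = Sat Feb 19 2028.
Next gap: 13 days. Sat Feb 19 2028 + 13 days = Fri Mar 3 2028.
Next gap: 15 days. Fri Mar 3 2028 + 15 days = Sat Mar 18 2028.
Next gap: 17 days. Sat Mar 18 2028 + 17 days = Tue Apr 4 2028.
Next gap: 19 days. Tue Apr 4 2028 + 19 days = Sun Apr 23 2028.

Sun Apr 23 2028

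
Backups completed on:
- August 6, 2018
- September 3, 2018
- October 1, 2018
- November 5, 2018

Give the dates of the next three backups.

December 3, 2018; January 7, 2019; February 4, 2019

These are Mondays at 28- or 35-day spacing (28, 28, 35).
The pattern: 1st Monday of the month.
1st Monday of December 2018: December 3, 2018.
1st Monday of January 2019: January 7, 2019.
1st Monday of February 2019: February 4, 2019.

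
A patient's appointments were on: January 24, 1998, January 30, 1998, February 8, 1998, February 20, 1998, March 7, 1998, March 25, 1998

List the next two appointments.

April 15, 1998; May 9, 1998

Intervals are 6, 9, 12, 15, 18 days — an arithmetic progression with common difference 3.
Next gap: 21 days. March 25, 1998 + 21 days = April 15, 1998.
Next gap: 24 days. April 15, 1998 + 24 days = May 9, 1998.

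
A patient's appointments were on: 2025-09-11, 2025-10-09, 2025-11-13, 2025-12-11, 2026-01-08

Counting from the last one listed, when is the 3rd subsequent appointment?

2026-04-09

All dates are Thursdays, 28, 35, 28, 28 days apart.
Specifically, the 2nd Thursday of each month.
February 2026 — 2nd Thursday is 2026-02-12.
2nd Thursday of March 2026: 2026-03-12.
April 2026 — 2nd Thursday is 2026-04-09.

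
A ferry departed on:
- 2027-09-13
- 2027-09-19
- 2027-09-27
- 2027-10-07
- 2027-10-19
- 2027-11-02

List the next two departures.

Intervals are 6, 8, 10, 12, 14 days — an arithmetic progression with common difference 2.
Next gap: 16 days. 2027-11-02 + 16 days = 2027-11-18.
Next gap: 18 days. 2027-11-18 + 18 days = 2027-12-06.

2027-11-18, 2027-12-06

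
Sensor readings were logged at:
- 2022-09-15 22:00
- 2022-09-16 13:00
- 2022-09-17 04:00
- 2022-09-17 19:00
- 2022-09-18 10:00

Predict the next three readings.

Gaps: 15, 15, 15, 15 hours — each event is 15 hours after the previous one.
2022-09-18 10:00 + 15 h = 2022-09-19 01:00.
2022-09-19 01:00 + 15 h = 2022-09-19 16:00.
2022-09-19 16:00 + 15 h = 2022-09-20 07:00.

2022-09-19 01:00, 2022-09-19 16:00, 2022-09-20 07:00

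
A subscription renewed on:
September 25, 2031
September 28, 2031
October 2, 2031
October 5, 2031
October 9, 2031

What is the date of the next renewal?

October 12, 2031

Every event lands on a Thursday or Sunday (gaps cycle 3, 4, 3, 4).
So the schedule is: every Thursday and Sunday.
The following Sunday is October 12, 2031.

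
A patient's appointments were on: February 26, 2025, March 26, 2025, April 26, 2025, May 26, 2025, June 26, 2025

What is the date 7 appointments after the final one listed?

January 26, 2026

Each date is the 26th; the gaps (28, 31, 30, 31) track the month lengths.
The rule is the 26th of each month.
July 2025: July 26, 2025.
August 2025: August 26, 2025.
Next: September 2025 → September 26, 2025.
Next: October 2025 → October 26, 2025.
Next: November 2025 → November 26, 2025.
Next: December 2025 → December 26, 2025.
January 2026: January 26, 2026.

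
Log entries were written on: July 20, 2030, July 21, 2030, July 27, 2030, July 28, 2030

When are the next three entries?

Gaps: 1, 6, 1 days — not constant, but cyclic with period 2.
The events fall on every Saturday and Sunday.
Next Saturday: August 3, 2030.
Next Sunday: August 4, 2030.
Next Saturday: August 10, 2030.

August 3, 2030; August 4, 2030; August 10, 2030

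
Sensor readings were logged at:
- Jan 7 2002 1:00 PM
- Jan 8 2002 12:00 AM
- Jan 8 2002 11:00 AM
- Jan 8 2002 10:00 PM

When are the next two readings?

Jan 9 2002 9:00 AM, Jan 9 2002 8:00 PM

The interval is a steady 11 hours (11, 11, 11).
Jan 8 2002 10:00 PM + 11 h = Jan 9 2002 9:00 AM.
Jan 9 2002 9:00 AM + 11 h = Jan 9 2002 8:00 PM.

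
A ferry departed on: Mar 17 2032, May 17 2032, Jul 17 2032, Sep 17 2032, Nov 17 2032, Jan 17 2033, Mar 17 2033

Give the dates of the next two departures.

The day-of-month is always 17 (61, 61, 62, 61, 61, 59 days between events).
So this recurs on the 17th of every 2 months.
May 2033: May 17 2033.
July 2033: Jul 17 2033.

May 17 2033, Jul 17 2033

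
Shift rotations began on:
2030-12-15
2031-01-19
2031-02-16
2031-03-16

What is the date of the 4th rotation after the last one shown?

2031-07-20

Gaps: 35, 28, 28 days — a mix of 28 and 35. Every date is a Sunday.
Each is the 3rd Sunday of its month.
3rd Sunday of April 2031: 2031-04-20.
May 2031 — 3rd Sunday is 2031-05-18.
3rd Sunday of June 2031: 2031-06-15.
3rd Sunday of July 2031: 2031-07-20.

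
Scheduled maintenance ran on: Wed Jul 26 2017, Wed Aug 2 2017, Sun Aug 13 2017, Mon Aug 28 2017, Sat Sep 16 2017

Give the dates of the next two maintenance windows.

Mon Oct 9 2017, Sun Nov 5 2017

The spacing grows by 4 each time: 7, 11, 15, 19 days.
Next gap: 23 days. Sat Sep 16 2017 + 23 days = Mon Oct 9 2017.
Next gap: 27 days. Mon Oct 9 2017 + 27 days = Sun Nov 5 2017.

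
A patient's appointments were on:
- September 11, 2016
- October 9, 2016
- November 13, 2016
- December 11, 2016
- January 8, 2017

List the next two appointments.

These are Sundays at 28- or 35-day spacing (28, 35, 28, 28).
The pattern: 2nd Sunday of the month.
2nd Sunday of February 2017: February 12, 2017.
2nd Sunday of March 2017: March 12, 2017.

February 12, 2017; March 12, 2017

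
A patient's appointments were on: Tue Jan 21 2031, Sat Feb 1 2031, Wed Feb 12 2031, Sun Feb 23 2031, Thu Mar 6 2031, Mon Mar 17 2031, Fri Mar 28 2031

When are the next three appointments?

The spacing is 11, 11, 11, 11, 11, 11 days — always 11 days.
Fri Mar 28 2031 + 11 days = Tue Apr 8 2031.
Tue Apr 8 2031 + 11 days = Sat Apr 19 2031.
Sat Apr 19 2031 + 11 days = Wed Apr 30 2031.

Tue Apr 8 2031, Sat Apr 19 2031, Wed Apr 30 2031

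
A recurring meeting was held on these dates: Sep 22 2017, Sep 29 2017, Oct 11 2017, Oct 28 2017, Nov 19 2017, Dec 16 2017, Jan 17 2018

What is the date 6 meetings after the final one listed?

Nov 10 2018

Gaps: 7, 12, 17, 22, 27, 32 days — each gap is 5 larger than the previous one.
Next gap: 37 days. Jan 17 2018 + 37 days = Feb 23 2018.
Next gap: 42 days. Feb 23 2018 + 42 days = Apr 6 2018.
Next gap: 47 days. Apr 6 2018 + 47 days = May 23 2018.
Next gap: 52 days. May 23 2018 + 52 days = Jul 14 2018.
Next gap: 57 days. Jul 14 2018 + 57 days = Sep 9 2018.
Next gap: 62 days. Sep 9 2018 + 62 days = Nov 10 2018.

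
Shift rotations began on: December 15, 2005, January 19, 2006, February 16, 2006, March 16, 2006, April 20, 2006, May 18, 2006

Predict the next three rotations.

Gaps: 35, 28, 28, 35, 28 days — a mix of 28 and 35. Every date is a Thursday.
Each is the 3rd Thursday of its month.
3rd Thursday of June 2006: June 15, 2006.
3rd Thursday of July 2006: July 20, 2006.
August 2006 — 3rd Thursday is August 17, 2006.

June 15, 2006; July 20, 2006; August 17, 2006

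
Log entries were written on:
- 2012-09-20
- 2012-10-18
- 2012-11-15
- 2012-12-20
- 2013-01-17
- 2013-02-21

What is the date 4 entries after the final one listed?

2013-06-20

These are Thursdays at 28- or 35-day spacing (28, 28, 35, 28, 35).
The pattern: 3rd Thursday of the month.
3rd Thursday of March 2013: 2013-03-21.
April 2013 — 3rd Thursday is 2013-04-18.
May 2013 — 3rd Thursday is 2013-05-16.
June 2013 — 3rd Thursday is 2013-06-20.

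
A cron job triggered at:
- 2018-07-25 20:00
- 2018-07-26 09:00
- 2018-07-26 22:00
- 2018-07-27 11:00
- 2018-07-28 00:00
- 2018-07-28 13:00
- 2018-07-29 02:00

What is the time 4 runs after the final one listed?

Gaps: 13, 13, 13, 13, 13, 13 hours — each event is 13 hours after the previous one.
2018-07-29 02:00 + 13 h = 2018-07-29 15:00.
2018-07-29 15:00 + 13 h = 2018-07-30 04:00.
2018-07-30 04:00 + 13 h = 2018-07-30 17:00.
2018-07-30 17:00 + 13 h = 2018-07-31 06:00.

2018-07-31 06:00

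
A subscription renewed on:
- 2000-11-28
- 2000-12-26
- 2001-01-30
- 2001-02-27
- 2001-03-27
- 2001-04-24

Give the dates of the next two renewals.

2001-05-29, 2001-06-26

These are Tuesdays with 28, 35, 28, 28, 28-day gaps.
Each is the final Tuesday of its month — 2001-01-30 is past the 28th, so '4th Tuesday' doesn't fit.
Last Tuesday of May 2001: 2001-05-29.
June 2001 ends with Tuesday 2001-06-26.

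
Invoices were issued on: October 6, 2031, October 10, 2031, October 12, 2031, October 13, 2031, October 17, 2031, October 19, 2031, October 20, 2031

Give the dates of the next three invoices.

Every event lands on a Monday or Friday or Sunday (gaps cycle 4, 2, 1, 4, 2, 1).
So the schedule is: every Monday, Friday and Sunday.
The following Friday is October 24, 2031.
The following Sunday is October 26, 2031.
Next Monday: October 27, 2031.

October 24, 2031; October 26, 2031; October 27, 2031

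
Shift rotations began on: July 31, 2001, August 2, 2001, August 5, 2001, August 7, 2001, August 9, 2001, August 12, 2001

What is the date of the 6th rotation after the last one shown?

Every event lands on a Tuesday or Thursday or Sunday (gaps cycle 2, 3, 2, 2, 3).
So the schedule is: every Tuesday, Thursday and Sunday.
Next Tuesday: August 14, 2001.
Next Thursday: August 16, 2001.
The following Sunday is August 19, 2001.
Next Tuesday: August 21, 2001.
The following Thursday is August 23, 2001.
Next Sunday: August 26, 2001.

August 26, 2001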